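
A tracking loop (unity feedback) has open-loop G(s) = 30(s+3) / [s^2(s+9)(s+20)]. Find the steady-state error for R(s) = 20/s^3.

40

Two free integrators in G(s): this is a type 2 system.
K_a = lim_{s→0} s^2·G(s) = 30·3 / (9·20) = 0.5.
r(t) = 10t^2 gives R(s) = 20/s^3.
e_ss = 20/K_a = 20/0.5 = 40.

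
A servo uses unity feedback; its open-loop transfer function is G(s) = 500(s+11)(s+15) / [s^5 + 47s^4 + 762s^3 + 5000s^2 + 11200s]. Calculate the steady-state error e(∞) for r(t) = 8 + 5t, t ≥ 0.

112/165

Factoring s from the denominator leaves a polynomial with constant term 11200, so the system is type 1. By superposition:
  • 8: tracked with zero error.
  • 5t: e_ss = 5/K_v with K_v=825/112 → 112/165.
Total e_ss = 112/165.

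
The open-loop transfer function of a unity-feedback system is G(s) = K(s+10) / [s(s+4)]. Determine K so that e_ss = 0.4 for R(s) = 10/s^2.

G(s) has one factor of s in the denominator, so the system is type 1.
K_v = lim_{s→0} s·G(s) = K·10 / (4) = 2.5·K.
e_ss = 10/K_v = 0.4 ⇒ K_v = 25 ⇒ K = 25/2.5 = 10.

10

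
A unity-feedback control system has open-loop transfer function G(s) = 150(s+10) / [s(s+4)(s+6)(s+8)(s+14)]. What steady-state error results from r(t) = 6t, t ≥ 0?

System type = 1 (one pole at s=0).
K_v = lim_{s→0} s·G(s) = 150·10 / (4·6·8·14) = 125/224.
e_ss = 6/K_v = 6/(125/224) = 10.752.

10.752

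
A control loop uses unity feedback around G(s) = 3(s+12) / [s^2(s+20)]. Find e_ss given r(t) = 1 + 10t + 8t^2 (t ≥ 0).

80/9

Two free integrators in G(s): this is a type 2 system. Taking each input component in turn:
  • 1: tracked with zero error.
  • 10t: tracked with zero error.
  • 8t^2: e_ss = 16/K_a with K_a=1.8 → 80/9.
Total e_ss = 80/9.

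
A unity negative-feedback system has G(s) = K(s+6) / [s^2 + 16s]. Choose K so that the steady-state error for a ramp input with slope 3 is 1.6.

The denominator has no term below 16s — 1 pole at s=0, type 1.
K_v = lim_{s→0} s·G(s) = K·6 / 16 = 0.375·K.
e_ss = 3/K_v = 1.6 ⇒ K_v = 1.875 ⇒ K = 1.875/0.375 = 5.

5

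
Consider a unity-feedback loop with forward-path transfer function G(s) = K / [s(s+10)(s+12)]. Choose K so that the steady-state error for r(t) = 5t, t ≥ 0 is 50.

12

G(s) has one factor of s in the denominator, so the system is type 1.
K_v = lim_{s→0} s·G(s) = K / (10·12) = (1/120)·K.
e_ss = 5/K_v = 50 ⇒ K_v = 0.1 ⇒ K = 0.1/(1/120) = 12.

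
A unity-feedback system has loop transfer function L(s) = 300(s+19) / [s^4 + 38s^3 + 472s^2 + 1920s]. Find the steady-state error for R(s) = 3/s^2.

The denominator has no term below 1920s — 1 pole at s=0, type 1.
K_v = lim_{s→0} s·L(s) = 300·19 / 1920 = 95/32.
e_ss = 3/K_v = 3/(95/32) = 96/95.

96/95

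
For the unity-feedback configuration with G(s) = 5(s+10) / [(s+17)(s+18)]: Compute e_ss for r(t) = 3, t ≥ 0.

System type = 0 (no poles at s=0).
K_p = lim_{s→0} G(s) = 5·10 / (17·18) = 25/153.
e_ss = 3/(1 + K_p) = 3/(178/153) = 459/178.

459/178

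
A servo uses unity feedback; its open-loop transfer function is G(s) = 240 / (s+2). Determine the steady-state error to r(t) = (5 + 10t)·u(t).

System type = 0 (no poles at s=0). By superposition:
  • 5: e_ss = 5/(1+K_p) with K_p=120 → 5/121.
  • 10t: a type-0 system cannot track it, e_ss → ∞.
The unbounded component dominates.

infinity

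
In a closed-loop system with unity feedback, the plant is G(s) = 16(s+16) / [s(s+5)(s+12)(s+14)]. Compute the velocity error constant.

32/105

G(s) has one factor of s in the denominator, so the system is type 1.
K_v = lim_{s→0} s·G(s) = 16·16 / (5·12·14) = 32/105.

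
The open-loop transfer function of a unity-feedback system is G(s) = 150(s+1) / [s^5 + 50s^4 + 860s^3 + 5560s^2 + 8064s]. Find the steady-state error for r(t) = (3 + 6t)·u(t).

The denominator has no term below 8064s — 1 pole at s=0, type 1. By superposition:
  • 3: tracked with zero error.
  • 6t: e_ss = 6/K_v with K_v=25/1344 → 322.56.
Total e_ss = 322.56.

322.56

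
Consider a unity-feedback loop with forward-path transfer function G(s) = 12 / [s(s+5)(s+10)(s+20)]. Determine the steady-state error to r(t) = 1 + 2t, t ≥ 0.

500/3

G(s) has one factor of s in the denominator, so the system is type 1. Taking each input component in turn:
  • 1: tracked with zero error.
  • 2t: e_ss = 2/K_v with K_v=0.012 → 500/3.
Total e_ss = 500/3.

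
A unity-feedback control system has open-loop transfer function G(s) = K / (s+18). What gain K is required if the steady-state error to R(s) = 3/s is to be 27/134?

250

No free integrators in G(s): this is a type 0 system.
K_p = lim_{s→0} G(s) = K / (18) = (1/18)·K.
e_ss = 3/(1 + K_p) = 27/134 ⇒ 1 + (1/18)·K = 134/9 ⇒ K = 250.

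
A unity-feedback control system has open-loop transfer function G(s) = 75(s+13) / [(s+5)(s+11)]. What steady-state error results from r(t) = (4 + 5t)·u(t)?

infinity

System type = 0 (no poles at s=0). Taking each input component in turn:
  • 4: e_ss = 4/(1+K_p) with K_p=195/11 → 22/103.
  • 5t: a type-0 system cannot track it, e_ss → ∞.
The unbounded component dominates.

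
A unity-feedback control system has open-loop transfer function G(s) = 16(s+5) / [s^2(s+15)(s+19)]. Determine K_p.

infinity

K_p = lim_{s→0} G(s); with 2 poles at the origin the limit diverges, so K_p = ∞.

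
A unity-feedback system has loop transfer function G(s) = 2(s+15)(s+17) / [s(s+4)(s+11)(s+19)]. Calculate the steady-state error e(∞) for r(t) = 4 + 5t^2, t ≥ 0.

One free integrator in G(s): this is a type 1 system. Treating each term separately:
  • 4: tracked with zero error.
  • 5t^2: a type-1 system cannot track it, e_ss → ∞.
The unbounded component dominates.

infinity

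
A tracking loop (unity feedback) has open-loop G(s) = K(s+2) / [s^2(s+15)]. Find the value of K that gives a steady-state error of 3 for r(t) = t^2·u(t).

5

System type = 2 (two poles at s=0).
K_a = lim_{s→0} s^2·G(s) = K·2 / (15) = (2/15)·K.
e_ss = 2/K_a = 3 ⇒ K_a = 2/3 ⇒ K = (2/3)/(2/15) = 5.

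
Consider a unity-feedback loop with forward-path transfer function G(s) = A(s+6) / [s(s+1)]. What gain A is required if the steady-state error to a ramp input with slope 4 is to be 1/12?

8

System type = 1 (one pole at s=0).
K_v = lim_{s→0} s·G(s) = A·6 / (1) = 6·A.
e_ss = 4/K_v = 1/12 ⇒ K_v = 48 ⇒ A = 48/6 = 8.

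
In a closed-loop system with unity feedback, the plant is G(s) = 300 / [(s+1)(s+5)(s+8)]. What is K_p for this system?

7.5

System type = 0 (no poles at s=0).
K_p = lim_{s→0} G(s) = 300 / (1·5·8) = 7.5.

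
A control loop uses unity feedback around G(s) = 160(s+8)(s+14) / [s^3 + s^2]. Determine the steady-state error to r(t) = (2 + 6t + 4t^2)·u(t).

Factoring s^2 from the denominator leaves a polynomial with constant term 1, so the system is type 2. Treating each term separately:
  • 2: tracked with zero error.
  • 6t: tracked with zero error.
  • 4t^2: e_ss = 8/K_a with K_a=17920 → 1/2240.
Total e_ss = 1/2240.

1/2240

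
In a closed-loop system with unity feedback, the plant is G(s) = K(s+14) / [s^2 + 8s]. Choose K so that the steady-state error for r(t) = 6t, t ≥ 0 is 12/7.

2

Factoring s from the denominator leaves a polynomial with constant term 8, so the system is type 1.
K_v = lim_{s→0} s·G(s) = K·14 / 8 = 1.75·K.
e_ss = 6/K_v = 12/7 ⇒ K_v = 3.5 ⇒ K = 3.5/1.75 = 2.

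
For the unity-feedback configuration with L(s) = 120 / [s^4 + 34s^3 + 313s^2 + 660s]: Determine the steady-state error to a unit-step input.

Lowest-order denominator term is 660s, so the open loop has 1 pole at the origin → type 1 system.
A type-1 system has K_p = ∞, so it tracks a step input with zero steady-state error.

0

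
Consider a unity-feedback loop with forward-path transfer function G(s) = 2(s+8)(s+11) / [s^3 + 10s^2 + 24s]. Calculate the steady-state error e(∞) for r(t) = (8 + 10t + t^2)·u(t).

infinity

The denominator has no term below 24s — 1 pole at s=0, type 1. Taking each input component in turn:
  • 8: tracked with zero error.
  • 10t: e_ss = 10/K_v with K_v=22/3 → 15/11.
  • t^2: a type-1 system cannot track it, e_ss → ∞.
The unbounded component dominates.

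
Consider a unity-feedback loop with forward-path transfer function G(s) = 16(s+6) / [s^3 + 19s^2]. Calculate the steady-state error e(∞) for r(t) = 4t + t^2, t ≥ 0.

19/48

Factoring s^2 from the denominator leaves a polynomial with constant term 19, so the system is type 2. By superposition:
  • 4t: tracked with zero error.
  • t^2: e_ss = 2/K_a with K_a=96/19 → 19/48.
Total e_ss = 19/48.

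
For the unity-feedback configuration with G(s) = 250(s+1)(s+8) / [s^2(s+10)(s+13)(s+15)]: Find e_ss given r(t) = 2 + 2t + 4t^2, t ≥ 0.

7.8

Two free integrators in G(s): this is a type 2 system. Taking each input component in turn:
  • 2: tracked with zero error.
  • 2t: tracked with zero error.
  • 4t^2: e_ss = 8/K_a with K_a=40/39 → 7.8.
Total e_ss = 7.8.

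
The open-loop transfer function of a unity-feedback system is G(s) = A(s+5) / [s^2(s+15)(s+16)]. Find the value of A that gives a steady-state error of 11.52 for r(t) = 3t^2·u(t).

The open loop has two poles at the origin → type 2 system.
K_a = lim_{s→0} s^2·G(s) = A·5 / (15·16) = (1/48)·A.
e_ss = 6/K_a = 11.52 ⇒ K_a = 25/48 ⇒ A = (25/48)/(1/48) = 25.

25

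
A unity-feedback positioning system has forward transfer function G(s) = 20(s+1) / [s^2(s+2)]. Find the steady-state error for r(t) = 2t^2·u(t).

Two free integrators in G(s): this is a type 2 system.
K_a = lim_{s→0} s^2·G(s) = 20·1 / (2) = 10.
r(t) = 2t^2 gives R(s) = 4/s^3.
e_ss = 4/K_a = 4/10 = 0.4.

0.4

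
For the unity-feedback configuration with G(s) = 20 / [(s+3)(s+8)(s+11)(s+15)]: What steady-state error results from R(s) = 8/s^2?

G(s) has no factors of s in the denominator, so the system is type 0.
K_v = lim_{s→0} s·G(s) = 0; the steady-state error to this ramp input grows without bound.

infinity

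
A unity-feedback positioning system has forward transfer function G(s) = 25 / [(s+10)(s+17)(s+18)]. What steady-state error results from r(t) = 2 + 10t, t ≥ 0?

System type = 0 (no poles at s=0). By superposition:
  • 2: e_ss = 2/(1+K_p) with K_p=5/612 → 1224/617.
  • 10t: a type-0 system cannot track it, e_ss → ∞.
The unbounded component dominates.

infinity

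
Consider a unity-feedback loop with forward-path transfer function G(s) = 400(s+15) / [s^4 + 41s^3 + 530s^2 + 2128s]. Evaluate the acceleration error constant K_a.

The denominator has no term below 2128s — 1 pole at s=0, type 1.
K_a = lim_{s→0} s^2·G(s) = 0 (the extra factor of s kills the finite limit).

0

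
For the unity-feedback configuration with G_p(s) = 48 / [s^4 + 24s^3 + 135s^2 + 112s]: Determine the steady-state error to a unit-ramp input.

The denominator has no term below 112s — 1 pole at s=0, type 1.
K_v = lim_{s→0} s·G_p(s) = 48 / 112 = 3/7.
e_ss = 1/K_v = 1/(3/7) = 7/3.

7/3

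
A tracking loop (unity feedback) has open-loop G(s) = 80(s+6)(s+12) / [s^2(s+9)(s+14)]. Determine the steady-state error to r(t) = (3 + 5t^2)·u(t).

System type = 2 (two poles at s=0). By superposition:
  • 3: tracked with zero error.
  • 5t^2: e_ss = 10/K_a with K_a=320/7 → 7/32.
Total e_ss = 7/32.

7/32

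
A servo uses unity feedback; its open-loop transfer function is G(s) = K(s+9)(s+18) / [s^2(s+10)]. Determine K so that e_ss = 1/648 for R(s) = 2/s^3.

80

The open loop has two poles at the origin → type 2 system.
K_a = lim_{s→0} s^2·G(s) = K·9·18 / (10) = 16.2·K.
e_ss = 2/K_a = 1/648 ⇒ K_a = 1296 ⇒ K = 1296/16.2 = 80.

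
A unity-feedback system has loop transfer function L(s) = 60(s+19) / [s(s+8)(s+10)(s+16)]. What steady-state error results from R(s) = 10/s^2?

System type = 1 (one pole at s=0).
K_v = lim_{s→0} s·L(s) = 60·19 / (8·10·16) = 57/64.
e_ss = 10/K_v = 10/(57/64) = 640/57.

640/57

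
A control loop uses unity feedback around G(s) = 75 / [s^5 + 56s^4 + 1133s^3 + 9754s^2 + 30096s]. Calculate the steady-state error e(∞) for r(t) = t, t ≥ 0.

401.28

Factoring s from the denominator leaves a polynomial with constant term 30096, so the system is type 1.
K_v = lim_{s→0} s·G(s) = 75 / 30096 = 25/10032.
e_ss = 1/K_v = 1/(25/10032) = 401.28.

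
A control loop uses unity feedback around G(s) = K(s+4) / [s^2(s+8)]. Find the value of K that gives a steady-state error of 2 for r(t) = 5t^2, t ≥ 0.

Two free integrators in G(s): this is a type 2 system.
K_a = lim_{s→0} s^2·G(s) = K·4 / (8) = 0.5·K.
e_ss = 10/K_a = 2 ⇒ K_a = 5 ⇒ K = 5/0.5 = 10.

10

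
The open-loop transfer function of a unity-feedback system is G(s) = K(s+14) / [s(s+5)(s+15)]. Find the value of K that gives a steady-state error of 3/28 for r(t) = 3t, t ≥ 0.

150

G(s) has one factor of s in the denominator, so the system is type 1.
K_v = lim_{s→0} s·G(s) = K·14 / (5·15) = (14/75)·K.
e_ss = 3/K_v = 3/28 ⇒ K_v = 28 ⇒ K = 28/(14/75) = 150.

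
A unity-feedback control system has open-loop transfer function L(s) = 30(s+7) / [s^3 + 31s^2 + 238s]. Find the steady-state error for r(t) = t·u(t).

Lowest-order denominator term is 238s, so the open loop has 1 pole at the origin → type 1 system.
K_v = lim_{s→0} s·L(s) = 30·7 / 238 = 15/17.
e_ss = 1/K_v = 1/(15/17) = 17/15.

17/15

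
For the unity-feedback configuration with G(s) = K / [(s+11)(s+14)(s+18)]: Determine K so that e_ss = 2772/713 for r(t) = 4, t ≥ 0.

80

No free integrators in G(s): this is a type 0 system.
K_p = lim_{s→0} G(s) = K / (11·14·18) = (1/2772)·K.
e_ss = 4/(1 + K_p) = 2772/713 ⇒ 1 + (1/2772)·K = 713/693 ⇒ K = 80.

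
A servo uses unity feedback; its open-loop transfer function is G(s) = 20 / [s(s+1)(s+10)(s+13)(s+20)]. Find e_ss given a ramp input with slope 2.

260

System type = 1 (one pole at s=0).
K_v = lim_{s→0} s·G(s) = 20 / (1·10·13·20) = 1/130.
e_ss = 2/K_v = 2/(1/130) = 260.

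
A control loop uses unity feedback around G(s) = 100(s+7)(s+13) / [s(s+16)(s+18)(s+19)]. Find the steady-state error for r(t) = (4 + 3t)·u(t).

4104/2275

System type = 1 (one pole at s=0). Treating each term separately:
  • 4: tracked with zero error.
  • 3t: e_ss = 3/K_v with K_v=2275/1368 → 4104/2275.
Total e_ss = 4104/2275.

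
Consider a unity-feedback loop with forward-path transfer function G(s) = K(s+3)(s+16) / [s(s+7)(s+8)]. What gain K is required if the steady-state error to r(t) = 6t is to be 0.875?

One free integrator in G(s): this is a type 1 system.
K_v = lim_{s→0} s·G(s) = K·3·16 / (7·8) = (6/7)·K.
e_ss = 6/K_v = 0.875 ⇒ K_v = 48/7 ⇒ K = (48/7)/(6/7) = 8.

8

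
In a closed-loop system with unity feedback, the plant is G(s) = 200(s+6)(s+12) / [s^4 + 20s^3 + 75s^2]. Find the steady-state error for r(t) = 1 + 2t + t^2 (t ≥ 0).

Factoring s^2 from the denominator leaves a polynomial with constant term 75, so the system is type 2. Taking each input component in turn:
  • 1: tracked with zero error.
  • 2t: tracked with zero error.
  • t^2: e_ss = 2/K_a with K_a=192 → 1/96.
Total e_ss = 1/96.

1/96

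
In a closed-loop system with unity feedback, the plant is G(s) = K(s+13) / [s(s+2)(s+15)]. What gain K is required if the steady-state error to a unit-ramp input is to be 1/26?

The open loop has one pole at the origin → type 1 system.
K_v = lim_{s→0} s·G(s) = K·13 / (2·15) = (13/30)·K.
e_ss = 1/K_v = 1/26 ⇒ K_v = 26 ⇒ K = 26/(13/30) = 60.

60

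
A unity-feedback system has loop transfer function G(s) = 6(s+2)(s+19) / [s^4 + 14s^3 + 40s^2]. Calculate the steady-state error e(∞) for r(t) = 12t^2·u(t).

Lowest-order denominator term is 40s^2, so the open loop has 2 poles at the origin → type 2 system.
K_a = lim_{s→0} s^2·G(s) = 6·2·19 / 40 = 5.7.
r(t) = 12t^2 gives R(s) = 24/s^3.
e_ss = 24/K_a = 24/5.7 = 80/19.

80/19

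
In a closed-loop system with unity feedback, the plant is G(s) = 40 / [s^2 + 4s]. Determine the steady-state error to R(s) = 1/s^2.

0.1

Lowest-order denominator term is 4s, so the open loop has 1 pole at the origin → type 1 system.
K_v = lim_{s→0} s·G(s) = 40 / 4 = 10.
e_ss = 1/K_v = 1/10 = 0.1.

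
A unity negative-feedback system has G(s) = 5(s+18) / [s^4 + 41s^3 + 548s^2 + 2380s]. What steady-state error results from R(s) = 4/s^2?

The denominator has no term below 2380s — 1 pole at s=0, type 1.
K_v = lim_{s→0} s·G(s) = 5·18 / 2380 = 9/238.
e_ss = 4/K_v = 4/(9/238) = 952/9.

952/9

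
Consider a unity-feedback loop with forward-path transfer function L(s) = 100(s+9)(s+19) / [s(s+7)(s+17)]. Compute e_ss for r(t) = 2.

0

The open loop has one pole at the origin → type 1 system.
K_p = ∞ for a type-1 system; e_ss to a step is zero.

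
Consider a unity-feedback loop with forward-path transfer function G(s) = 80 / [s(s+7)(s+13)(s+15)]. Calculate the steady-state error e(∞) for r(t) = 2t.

One free integrator in G(s): this is a type 1 system.
K_v = lim_{s→0} s·G(s) = 80 / (7·13·15) = 16/273.
e_ss = 2/K_v = 2/(16/273) = 34.125.

34.125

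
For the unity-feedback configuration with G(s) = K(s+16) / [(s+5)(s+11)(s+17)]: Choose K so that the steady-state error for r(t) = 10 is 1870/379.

60

No free integrators in G(s): this is a type 0 system.
K_p = lim_{s→0} G(s) = K·16 / (5·11·17) = (16/935)·K.
e_ss = 10/(1 + K_p) = 1870/379 ⇒ 1 + (16/935)·K = 379/187 ⇒ K = 60.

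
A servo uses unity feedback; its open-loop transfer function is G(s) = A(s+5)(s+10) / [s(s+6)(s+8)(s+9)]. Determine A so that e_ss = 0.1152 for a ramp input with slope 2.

150

One free integrator in G(s): this is a type 1 system.
K_v = lim_{s→0} s·G(s) = A·5·10 / (6·8·9) = (25/216)·A.
e_ss = 2/K_v = 0.1152 ⇒ K_v = 625/36 ⇒ A = (625/36)/(25/216) = 150.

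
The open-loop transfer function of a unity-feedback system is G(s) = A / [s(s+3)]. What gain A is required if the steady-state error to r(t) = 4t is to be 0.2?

60

One free integrator in G(s): this is a type 1 system.
K_v = lim_{s→0} s·G(s) = A / (3) = (1/3)·A.
e_ss = 4/K_v = 0.2 ⇒ K_v = 20 ⇒ A = 20/(1/3) = 60.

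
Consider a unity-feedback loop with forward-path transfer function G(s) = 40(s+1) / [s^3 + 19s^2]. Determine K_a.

40/19

Factoring s^2 from the denominator leaves a polynomial with constant term 19, so the system is type 2.
K_a = lim_{s→0} s^2·G(s) = 40·1 / 19 = 40/19.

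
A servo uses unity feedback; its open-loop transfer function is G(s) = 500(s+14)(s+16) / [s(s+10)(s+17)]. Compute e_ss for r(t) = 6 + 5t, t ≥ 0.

17/2240

G(s) has one factor of s in the denominator, so the system is type 1. By superposition:
  • 6: tracked with zero error.
  • 5t: e_ss = 5/K_v with K_v=11200/17 → 17/2240.
Total e_ss = 17/2240.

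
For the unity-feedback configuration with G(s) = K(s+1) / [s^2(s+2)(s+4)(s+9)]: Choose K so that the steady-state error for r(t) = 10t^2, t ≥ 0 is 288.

System type = 2 (two poles at s=0).
K_a = lim_{s→0} s^2·G(s) = K·1 / (2·4·9) = (1/72)·K.
e_ss = 20/K_a = 288 ⇒ K_a = 5/72 ⇒ K = (5/72)/(1/72) = 5.

5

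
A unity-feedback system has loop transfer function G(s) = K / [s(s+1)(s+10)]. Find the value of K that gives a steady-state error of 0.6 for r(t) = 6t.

G(s) has one factor of s in the denominator, so the system is type 1.
K_v = lim_{s→0} s·G(s) = K / (1·10) = 0.1·K.
e_ss = 6/K_v = 0.6 ⇒ K_v = 10 ⇒ K = 10/0.1 = 100.

100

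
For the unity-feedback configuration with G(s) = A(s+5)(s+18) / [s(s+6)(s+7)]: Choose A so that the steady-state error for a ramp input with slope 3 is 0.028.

G(s) has one factor of s in the denominator, so the system is type 1.
K_v = lim_{s→0} s·G(s) = A·5·18 / (6·7) = (15/7)·A.
e_ss = 3/K_v = 0.028 ⇒ K_v = 750/7 ⇒ A = (750/7)/(15/7) = 50.

50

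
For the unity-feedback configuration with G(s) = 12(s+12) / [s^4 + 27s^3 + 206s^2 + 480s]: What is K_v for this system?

0.3

Lowest-order denominator term is 480s, so the open loop has 1 pole at the origin → type 1 system.
K_v = lim_{s→0} s·G(s) = 12·12 / 480 = 0.3.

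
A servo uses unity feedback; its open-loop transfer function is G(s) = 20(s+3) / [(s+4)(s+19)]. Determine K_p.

15/19

The open loop has no poles at the origin → type 0 system.
K_p = lim_{s→0} G(s) = 20·3 / (4·19) = 15/19.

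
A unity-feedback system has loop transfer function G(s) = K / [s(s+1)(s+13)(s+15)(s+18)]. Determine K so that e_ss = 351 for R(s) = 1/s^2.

10

G(s) has one factor of s in the denominator, so the system is type 1.
K_v = lim_{s→0} s·G(s) = K / (1·13·15·18) = (1/3510)·K.
e_ss = 1/K_v = 351 ⇒ K_v = 1/351 ⇒ K = (1/351)/(1/3510) = 10.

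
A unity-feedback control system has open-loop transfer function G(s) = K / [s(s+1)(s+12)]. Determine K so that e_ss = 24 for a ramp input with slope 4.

2

G(s) has one factor of s in the denominator, so the system is type 1.
K_v = lim_{s→0} s·G(s) = K / (1·12) = (1/12)·K.
e_ss = 4/K_v = 24 ⇒ K_v = 1/6 ⇒ K = (1/6)/(1/12) = 2.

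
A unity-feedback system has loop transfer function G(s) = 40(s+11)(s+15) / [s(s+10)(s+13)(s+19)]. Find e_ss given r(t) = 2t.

247/330

One free integrator in G(s): this is a type 1 system.
K_v = lim_{s→0} s·G(s) = 40·11·15 / (10·13·19) = 660/247.
e_ss = 2/K_v = 2/(660/247) = 247/330.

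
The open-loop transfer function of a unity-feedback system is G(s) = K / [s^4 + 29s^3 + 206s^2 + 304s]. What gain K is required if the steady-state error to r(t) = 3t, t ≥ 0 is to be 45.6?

Factoring s from the denominator leaves a polynomial with constant term 304, so the system is type 1.
K_v = lim_{s→0} s·G(s) = K / 304 = (1/304)·K.
e_ss = 3/K_v = 45.6 ⇒ K_v = 5/76 ⇒ K = (5/76)/(1/304) = 20.

20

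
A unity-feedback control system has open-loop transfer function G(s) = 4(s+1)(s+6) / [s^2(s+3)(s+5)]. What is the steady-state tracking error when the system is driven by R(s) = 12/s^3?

System type = 2 (two poles at s=0).
K_a = lim_{s→0} s^2·G(s) = 4·1·6 / (3·5) = 1.6.
r(t) = 6t^2 gives R(s) = 12/s^3.
e_ss = 12/K_a = 12/1.6 = 7.5.

7.5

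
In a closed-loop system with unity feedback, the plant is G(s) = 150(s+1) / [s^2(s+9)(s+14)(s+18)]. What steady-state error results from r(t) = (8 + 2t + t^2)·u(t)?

G(s) has two factors of s in the denominator, so the system is type 2. Treating each term separately:
  • 8: tracked with zero error.
  • 2t: tracked with zero error.
  • t^2: e_ss = 2/K_a with K_a=25/378 → 30.24.
Total e_ss = 30.24.

30.24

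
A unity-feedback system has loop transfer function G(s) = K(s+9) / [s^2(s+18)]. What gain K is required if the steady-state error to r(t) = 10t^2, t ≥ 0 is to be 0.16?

Two free integrators in G(s): this is a type 2 system.
K_a = lim_{s→0} s^2·G(s) = K·9 / (18) = 0.5·K.
e_ss = 20/K_a = 0.16 ⇒ K_a = 125 ⇒ K = 125/0.5 = 250.

250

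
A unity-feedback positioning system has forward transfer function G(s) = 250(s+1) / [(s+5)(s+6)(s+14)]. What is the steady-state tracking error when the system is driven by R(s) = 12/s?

G(s) has no factors of s in the denominator, so the system is type 0.
K_p = lim_{s→0} G(s) = 250·1 / (5·6·14) = 25/42.
e_ss = 12/(1 + K_p) = 12/(67/42) = 504/67.

504/67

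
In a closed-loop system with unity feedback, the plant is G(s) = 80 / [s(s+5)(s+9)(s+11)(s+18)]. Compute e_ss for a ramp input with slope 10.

1113.75

One free integrator in G(s): this is a type 1 system.
K_v = lim_{s→0} s·G(s) = 80 / (5·9·11·18) = 8/891.
e_ss = 10/K_v = 10/(8/891) = 1113.75.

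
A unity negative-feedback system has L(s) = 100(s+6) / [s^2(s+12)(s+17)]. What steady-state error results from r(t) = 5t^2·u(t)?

3.4

Two free integrators in L(s): this is a type 2 system.
K_a = lim_{s→0} s^2·L(s) = 100·6 / (12·17) = 50/17.
r(t) = 5t^2 gives R(s) = 10/s^3.
e_ss = 10/K_a = 10/(50/17) = 3.4.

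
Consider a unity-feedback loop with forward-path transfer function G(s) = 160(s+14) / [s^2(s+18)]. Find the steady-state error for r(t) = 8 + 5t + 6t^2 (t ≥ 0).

27/280

G(s) has two factors of s in the denominator, so the system is type 2. By superposition:
  • 8: tracked with zero error.
  • 5t: tracked with zero error.
  • 6t^2: e_ss = 12/K_a with K_a=1120/9 → 27/280.
Total e_ss = 27/280.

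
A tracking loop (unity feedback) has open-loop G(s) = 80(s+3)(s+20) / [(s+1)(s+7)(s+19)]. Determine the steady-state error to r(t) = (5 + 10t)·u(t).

The open loop has no poles at the origin → type 0 system. By superposition:
  • 5: e_ss = 5/(1+K_p) with K_p=4800/133 → 665/4933.
  • 10t: a type-0 system cannot track it, e_ss → ∞.
The unbounded component dominates.

infinity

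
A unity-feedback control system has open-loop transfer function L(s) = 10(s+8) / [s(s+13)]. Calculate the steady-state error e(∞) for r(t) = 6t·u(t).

L(s) has one factor of s in the denominator, so the system is type 1.
K_v = lim_{s→0} s·L(s) = 10·8 / (13) = 80/13.
e_ss = 6/K_v = 6/(80/13) = 0.975.

0.975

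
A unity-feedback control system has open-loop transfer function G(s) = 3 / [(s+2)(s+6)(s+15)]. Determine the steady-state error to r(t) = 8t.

System type = 0 (no poles at s=0).
K_v = lim_{s→0} s·G(s) = 0; the steady-state error to this ramp input grows without bound.

infinity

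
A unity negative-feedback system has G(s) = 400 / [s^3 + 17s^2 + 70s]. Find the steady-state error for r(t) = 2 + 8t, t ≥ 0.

1.4

Factoring s from the denominator leaves a polynomial with constant term 70, so the system is type 1. Treating each term separately:
  • 2: tracked with zero error.
  • 8t: e_ss = 8/K_v with K_v=40/7 → 1.4.
Total e_ss = 1.4.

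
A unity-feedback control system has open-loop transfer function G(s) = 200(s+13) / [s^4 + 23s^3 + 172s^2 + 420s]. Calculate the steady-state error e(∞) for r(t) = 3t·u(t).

Factoring s from the denominator leaves a polynomial with constant term 420, so the system is type 1.
K_v = lim_{s→0} s·G(s) = 200·13 / 420 = 130/21.
e_ss = 3/K_v = 3/(130/21) = 63/130.

63/130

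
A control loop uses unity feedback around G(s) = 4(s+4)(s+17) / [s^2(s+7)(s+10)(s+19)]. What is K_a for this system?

136/665

System type = 2 (two poles at s=0).
K_a = lim_{s→0} s^2·G(s) = 4·4·17 / (7·10·19) = 136/665.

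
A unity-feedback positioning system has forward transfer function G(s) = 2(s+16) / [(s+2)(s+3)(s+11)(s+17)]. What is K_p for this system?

The open loop has no poles at the origin → type 0 system.
K_p = lim_{s→0} G(s) = 2·16 / (2·3·11·17) = 16/561.

16/561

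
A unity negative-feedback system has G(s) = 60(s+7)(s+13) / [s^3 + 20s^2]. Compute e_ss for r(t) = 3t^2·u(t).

2/91

The denominator has no term below 20s^2 — 2 poles at s=0, type 2.
K_a = lim_{s→0} s^2·G(s) = 60·7·13 / 20 = 273.
r(t) = 3t^2 gives R(s) = 6/s^3.
e_ss = 6/K_a = 6/273 = 2/91.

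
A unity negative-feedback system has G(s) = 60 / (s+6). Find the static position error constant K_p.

10

System type = 0 (no poles at s=0).
K_p = lim_{s→0} G(s) = 60 / (6) = 10.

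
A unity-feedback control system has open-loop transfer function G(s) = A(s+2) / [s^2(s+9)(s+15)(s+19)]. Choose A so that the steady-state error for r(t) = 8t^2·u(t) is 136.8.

The open loop has two poles at the origin → type 2 system.
K_a = lim_{s→0} s^2·G(s) = A·2 / (9·15·19) = (2/2565)·A.
e_ss = 16/K_a = 136.8 ⇒ K_a = 20/171 ⇒ A = (20/171)/(2/2565) = 150.

150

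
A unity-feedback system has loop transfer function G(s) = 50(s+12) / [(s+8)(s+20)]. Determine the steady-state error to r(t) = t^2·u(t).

The open loop has no poles at the origin → type 0 system.
K_a = lim_{s→0} s^2·G(s) = 0; the steady-state error to this parabolic input grows without bound.

infinity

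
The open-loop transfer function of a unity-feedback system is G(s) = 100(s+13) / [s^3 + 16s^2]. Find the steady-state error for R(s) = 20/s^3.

Lowest-order denominator term is 16s^2, so the open loop has 2 poles at the origin → type 2 system.
K_a = lim_{s→0} s^2·G(s) = 100·13 / 16 = 81.25.
r(t) = 10t^2 gives R(s) = 20/s^3.
e_ss = 20/K_a = 20/81.25 = 16/65.

16/65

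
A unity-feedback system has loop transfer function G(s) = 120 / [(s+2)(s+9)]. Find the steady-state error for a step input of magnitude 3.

No free integrators in G(s): this is a type 0 system.
K_p = lim_{s→0} G(s) = 120 / (2·9) = 20/3.
e_ss = 3/(1 + K_p) = 3/(23/3) = 9/23.

9/23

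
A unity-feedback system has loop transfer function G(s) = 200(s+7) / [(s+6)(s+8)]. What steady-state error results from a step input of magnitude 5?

30/181

G(s) has no factors of s in the denominator, so the system is type 0.
K_p = lim_{s→0} G(s) = 200·7 / (6·8) = 175/6.
e_ss = 5/(1 + K_p) = 5/(181/6) = 30/181.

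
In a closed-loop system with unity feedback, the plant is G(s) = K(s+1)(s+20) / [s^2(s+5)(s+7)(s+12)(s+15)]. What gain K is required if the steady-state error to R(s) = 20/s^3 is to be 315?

20

System type = 2 (two poles at s=0).
K_a = lim_{s→0} s^2·G(s) = K·1·20 / (5·7·12·15) = (1/315)·K.
e_ss = 20/K_a = 315 ⇒ K_a = 4/63 ⇒ K = (4/63)/(1/315) = 20.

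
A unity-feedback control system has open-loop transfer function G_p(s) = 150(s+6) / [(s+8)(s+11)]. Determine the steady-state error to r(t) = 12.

264/247

No free integrators in G_p(s): this is a type 0 system.
K_p = lim_{s→0} G_p(s) = 150·6 / (8·11) = 225/22.
e_ss = 12/(1 + K_p) = 12/(247/22) = 264/247.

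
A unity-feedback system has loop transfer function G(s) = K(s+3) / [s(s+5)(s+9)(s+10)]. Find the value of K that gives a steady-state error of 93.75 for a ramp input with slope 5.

8

One free integrator in G(s): this is a type 1 system.
K_v = lim_{s→0} s·G(s) = K·3 / (5·9·10) = (1/150)·K.
e_ss = 5/K_v = 93.75 ⇒ K_v = 4/75 ⇒ K = (4/75)/(1/150) = 8.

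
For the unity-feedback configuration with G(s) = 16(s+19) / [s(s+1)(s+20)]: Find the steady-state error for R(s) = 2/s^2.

One free integrator in G(s): this is a type 1 system.
K_v = lim_{s→0} s·G(s) = 16·19 / (1·20) = 15.2.
e_ss = 2/K_v = 2/15.2 = 5/38.

5/38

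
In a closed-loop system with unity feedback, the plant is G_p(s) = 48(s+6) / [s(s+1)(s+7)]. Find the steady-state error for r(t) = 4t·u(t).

7/72

The open loop has one pole at the origin → type 1 system.
K_v = lim_{s→0} s·G_p(s) = 48·6 / (1·7) = 288/7.
e_ss = 4/K_v = 4/(288/7) = 7/72.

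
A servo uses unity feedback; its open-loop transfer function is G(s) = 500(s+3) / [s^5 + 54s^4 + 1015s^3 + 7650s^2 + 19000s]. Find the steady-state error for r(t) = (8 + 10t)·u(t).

The denominator has no term below 19000s — 1 pole at s=0, type 1. Taking each input component in turn:
  • 8: tracked with zero error.
  • 10t: e_ss = 10/K_v with K_v=3/38 → 380/3.
Total e_ss = 380/3.

380/3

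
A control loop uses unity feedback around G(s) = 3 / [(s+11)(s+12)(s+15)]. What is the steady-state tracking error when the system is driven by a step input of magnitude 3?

The open loop has no poles at the origin → type 0 system.
K_p = lim_{s→0} G(s) = 3 / (11·12·15) = 1/660.
e_ss = 3/(1 + K_p) = 3/(661/660) = 1980/661.

1980/661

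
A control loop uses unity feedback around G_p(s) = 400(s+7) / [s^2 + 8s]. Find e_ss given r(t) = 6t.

3/175

Lowest-order denominator term is 8s, so the open loop has 1 pole at the origin → type 1 system.
K_v = lim_{s→0} s·G_p(s) = 400·7 / 8 = 350.
e_ss = 6/K_v = 6/350 = 3/175.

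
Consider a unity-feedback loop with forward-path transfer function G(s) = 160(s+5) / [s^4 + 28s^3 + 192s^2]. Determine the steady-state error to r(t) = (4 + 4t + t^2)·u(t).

The denominator has no term below 192s^2 — 2 poles at s=0, type 2. Treating each term separately:
  • 4: tracked with zero error.
  • 4t: tracked with zero error.
  • t^2: e_ss = 2/K_a with K_a=25/6 → 0.48.
Total e_ss = 0.48.

0.48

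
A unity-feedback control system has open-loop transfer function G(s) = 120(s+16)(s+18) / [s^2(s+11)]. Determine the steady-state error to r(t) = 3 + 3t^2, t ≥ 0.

11/5760

Two free integrators in G(s): this is a type 2 system. By superposition:
  • 3: tracked with zero error.
  • 3t^2: e_ss = 6/K_a with K_a=34560/11 → 11/5760.
Total e_ss = 11/5760.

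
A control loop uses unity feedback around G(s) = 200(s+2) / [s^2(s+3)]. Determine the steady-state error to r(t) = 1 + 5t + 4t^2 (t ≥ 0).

0.06

Two free integrators in G(s): this is a type 2 system. Taking each input component in turn:
  • 1: tracked with zero error.
  • 5t: tracked with zero error.
  • 4t^2: e_ss = 8/K_a with K_a=400/3 → 0.06.
Total e_ss = 0.06.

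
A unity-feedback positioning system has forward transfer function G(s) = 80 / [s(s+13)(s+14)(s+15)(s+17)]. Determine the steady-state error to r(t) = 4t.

The open loop has one pole at the origin → type 1 system.
K_v = lim_{s→0} s·G(s) = 80 / (13·14·15·17) = 8/4641.
e_ss = 4/K_v = 4/(8/4641) = 2320.5.

2320.5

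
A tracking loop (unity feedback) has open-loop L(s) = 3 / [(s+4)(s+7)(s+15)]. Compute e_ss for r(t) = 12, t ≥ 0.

The open loop has no poles at the origin → type 0 system.
K_p = lim_{s→0} L(s) = 3 / (4·7·15) = 1/140.
e_ss = 12/(1 + K_p) = 12/(141/140) = 560/47.

560/47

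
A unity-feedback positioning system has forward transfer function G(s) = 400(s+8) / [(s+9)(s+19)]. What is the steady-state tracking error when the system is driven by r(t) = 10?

1710/3371

The open loop has no poles at the origin → type 0 system.
K_p = lim_{s→0} G(s) = 400·8 / (9·19) = 3200/171.
e_ss = 10/(1 + K_p) = 10/(3371/171) = 1710/3371.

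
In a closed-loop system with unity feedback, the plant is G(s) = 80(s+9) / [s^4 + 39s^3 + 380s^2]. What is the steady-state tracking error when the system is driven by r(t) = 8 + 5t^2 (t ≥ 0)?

Lowest-order denominator term is 380s^2, so the open loop has 2 poles at the origin → type 2 system. Treating each term separately:
  • 8: tracked with zero error.
  • 5t^2: e_ss = 10/K_a with K_a=36/19 → 95/18.
Total e_ss = 95/18.

95/18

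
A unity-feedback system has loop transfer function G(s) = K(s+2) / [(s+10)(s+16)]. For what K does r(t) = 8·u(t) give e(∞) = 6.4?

No free integrators in G(s): this is a type 0 system.
K_p = lim_{s→0} G(s) = K·2 / (10·16) = 0.0125·K.
e_ss = 8/(1 + K_p) = 6.4 ⇒ 1 + 0.0125·K = 1.25 ⇒ K = 20.

20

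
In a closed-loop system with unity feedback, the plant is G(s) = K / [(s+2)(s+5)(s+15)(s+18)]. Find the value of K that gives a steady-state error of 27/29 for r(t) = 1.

200

No free integrators in G(s): this is a type 0 system.
K_p = lim_{s→0} G(s) = K / (2·5·15·18) = (1/2700)·K.
e_ss = 1/(1 + K_p) = 27/29 ⇒ 1 + (1/2700)·K = 29/27 ⇒ K = 200.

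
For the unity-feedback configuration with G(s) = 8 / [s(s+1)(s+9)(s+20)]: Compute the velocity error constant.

One free integrator in G(s): this is a type 1 system.
K_v = lim_{s→0} s·G(s) = 8 / (1·9·20) = 2/45.

2/45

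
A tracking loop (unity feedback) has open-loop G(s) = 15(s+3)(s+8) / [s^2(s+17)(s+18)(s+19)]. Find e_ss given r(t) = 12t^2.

G(s) has two factors of s in the denominator, so the system is type 2.
K_a = lim_{s→0} s^2·G(s) = 15·3·8 / (17·18·19) = 20/323.
r(t) = 12t^2 gives R(s) = 24/s^3.
e_ss = 24/K_a = 24/(20/323) = 387.6.

387.6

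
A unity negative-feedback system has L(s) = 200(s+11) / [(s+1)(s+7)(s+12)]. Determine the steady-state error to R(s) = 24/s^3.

infinity

L(s) has no factors of s in the denominator, so the system is type 0.
For a type-0 system K_a = 0, so e_ss to a parabolic input is unbounded.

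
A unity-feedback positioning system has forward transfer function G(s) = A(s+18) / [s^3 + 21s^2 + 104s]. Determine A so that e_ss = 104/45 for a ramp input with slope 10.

Factoring s from the denominator leaves a polynomial with constant term 104, so the system is type 1.
K_v = lim_{s→0} s·G(s) = A·18 / 104 = (9/52)·A.
e_ss = 10/K_v = 104/45 ⇒ K_v = 225/52 ⇒ A = (225/52)/(9/52) = 25.

25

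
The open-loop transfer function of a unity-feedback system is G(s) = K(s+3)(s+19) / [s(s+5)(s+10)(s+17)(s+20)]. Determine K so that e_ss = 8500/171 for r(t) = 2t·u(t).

The open loop has one pole at the origin → type 1 system.
K_v = lim_{s→0} s·G(s) = K·3·19 / (5·10·17·20) = (57/17000)·K.
e_ss = 2/K_v = 8500/171 ⇒ K_v = 171/4250 ⇒ K = (171/4250)/(57/17000) = 12.

12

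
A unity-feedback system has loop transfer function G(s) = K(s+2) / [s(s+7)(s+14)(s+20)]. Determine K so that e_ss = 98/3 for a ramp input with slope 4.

One free integrator in G(s): this is a type 1 system.
K_v = lim_{s→0} s·G(s) = K·2 / (7·14·20) = (1/980)·K.
e_ss = 4/K_v = 98/3 ⇒ K_v = 6/49 ⇒ K = (6/49)/(1/980) = 120.

120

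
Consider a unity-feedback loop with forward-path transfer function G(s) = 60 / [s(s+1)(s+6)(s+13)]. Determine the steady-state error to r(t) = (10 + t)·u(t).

1.3

One free integrator in G(s): this is a type 1 system. By superposition:
  • 10: tracked with zero error.
  • t: e_ss = 1/K_v with K_v=10/13 → 1.3.
Total e_ss = 1.3.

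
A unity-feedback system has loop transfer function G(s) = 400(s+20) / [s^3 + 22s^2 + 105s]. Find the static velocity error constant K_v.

Lowest-order denominator term is 105s, so the open loop has 1 pole at the origin → type 1 system.
K_v = lim_{s→0} s·G(s) = 400·20 / 105 = 1600/21.

1600/21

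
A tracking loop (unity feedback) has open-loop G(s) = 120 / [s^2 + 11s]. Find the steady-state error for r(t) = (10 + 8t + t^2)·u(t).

Lowest-order denominator term is 11s, so the open loop has 1 pole at the origin → type 1 system. Taking each input component in turn:
  • 10: tracked with zero error.
  • 8t: e_ss = 8/K_v with K_v=120/11 → 11/15.
  • t^2: a type-1 system cannot track it, e_ss → ∞.
The unbounded component dominates.

infinity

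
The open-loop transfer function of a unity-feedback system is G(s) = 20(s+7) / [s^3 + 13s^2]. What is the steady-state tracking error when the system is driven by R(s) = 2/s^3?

Lowest-order denominator term is 13s^2, so the open loop has 2 poles at the origin → type 2 system.
K_a = lim_{s→0} s^2·G(s) = 20·7 / 13 = 140/13.
r(t) = t^2 gives R(s) = 2/s^3.
e_ss = 2/K_a = 2/(140/13) = 13/70.

13/70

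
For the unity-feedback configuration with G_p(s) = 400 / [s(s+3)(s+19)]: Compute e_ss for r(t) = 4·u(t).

One free integrator in G_p(s): this is a type 1 system.
K_p = ∞ for a type-1 system; e_ss to a step is zero.

0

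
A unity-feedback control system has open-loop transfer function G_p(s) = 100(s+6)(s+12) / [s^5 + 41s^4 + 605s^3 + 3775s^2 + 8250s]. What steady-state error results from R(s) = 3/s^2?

Factoring s from the denominator leaves a polynomial with constant term 8250, so the system is type 1.
K_v = lim_{s→0} s·G_p(s) = 100·6·12 / 8250 = 48/55.
e_ss = 3/K_v = 3/(48/55) = 3.4375.

3.4375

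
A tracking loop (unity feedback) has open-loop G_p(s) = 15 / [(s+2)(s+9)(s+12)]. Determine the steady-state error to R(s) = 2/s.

144/77

No free integrators in G_p(s): this is a type 0 system.
K_p = lim_{s→0} G_p(s) = 15 / (2·9·12) = 5/72.
e_ss = 2/(1 + K_p) = 2/(77/72) = 144/77.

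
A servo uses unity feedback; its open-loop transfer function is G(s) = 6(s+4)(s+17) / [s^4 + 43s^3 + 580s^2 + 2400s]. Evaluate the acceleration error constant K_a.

0

The denominator has no term below 2400s — 1 pole at s=0, type 1.
K_a = lim_{s→0} s^2·G(s) = 0 (the extra factor of s kills the finite limit).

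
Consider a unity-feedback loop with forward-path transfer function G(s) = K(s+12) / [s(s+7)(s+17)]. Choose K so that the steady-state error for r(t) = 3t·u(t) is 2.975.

The open loop has one pole at the origin → type 1 system.
K_v = lim_{s→0} s·G(s) = K·12 / (7·17) = (12/119)·K.
e_ss = 3/K_v = 2.975 ⇒ K_v = 120/119 ⇒ K = (120/119)/(12/119) = 10.

10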